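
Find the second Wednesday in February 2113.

February 1, 2113 is a Wednesday.
The first Wednesday is therefore February 1 (same day).
The second Wednesday is 1 + 1×7 = February 8.

February 8, 2113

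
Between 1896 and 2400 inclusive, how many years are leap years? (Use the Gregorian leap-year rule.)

123

Multiples of 4 in [1896,2400]: 127.
Of those, multiples of 100: 6 (not leap unless ÷400).
Multiples of 400: 2.
Leap years = 127 − 6 + 2 = 123.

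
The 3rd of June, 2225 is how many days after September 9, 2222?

998

Sep 9, 2222 → Sep 9, 2223: 365 days.
Sep 9, 2223 → Sep 9, 2224: 366 days (Feb 29, 2224 is in that span).
Sep 9, 2224 → Oct 9, 2224: 30 days (September has 30).
Oct 9, 2224 → Nov 9, 2224: 31 days (October has 31).
Nov 9, 2224 → Dec 9, 2224: 30 days (November has 30).
Dec 9, 2224 → Jan 9, 2225: 31 days (December has 31).
Jan 9, 2225 → Feb 9, 2225: 31 days (January has 31).
Feb 9, 2225 → Mar 9, 2225: 28 days (February has 28).
Mar 9, 2225 → Apr 9, 2225: 31 days (March has 31).
Apr 9, 2225 → May 9, 2225: 30 days (April has 30).
May 9, 2225 → Jun 3, 2225: 25 days.
Total: 998 days.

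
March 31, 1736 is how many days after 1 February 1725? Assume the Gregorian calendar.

4076

Feb 1, 1725 → Feb 1, 1726: 365 days.
Feb 1, 1726 → Feb 1, 1727: 365 days.
Feb 1, 1727 → Feb 1, 1728: 365 days.
Feb 1, 1728 → Feb 1, 1729: 366 days (Feb 29, 1728 is in that span).
Feb 1, 1729 → Feb 1, 1730: 365 days.
Feb 1, 1730 → Feb 1, 1731: 365 days.
Feb 1, 1731 → Feb 1, 1732: 365 days.
Feb 1, 1732 → Feb 1, 1733: 366 days (Feb 29, 1732 is in that span).
Feb 1, 1733 → Feb 1, 1734: 365 days.
Feb 1, 1734 → Feb 1, 1735: 365 days.
Feb 1, 1735 → Feb 1, 1736: 365 days.
Feb 1, 1736 → Mar 1, 1736: 29 days (February has 29).
Mar 1, 1736 → Mar 31, 1736: 30 days.
Total: 4076 days.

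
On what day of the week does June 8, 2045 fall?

Doomsday rule: the anchor day for the 2000s is Tuesday. For year 45: 45÷12 = 3 r 9, and 9÷4 = 2, so 3+9+2 = 14.
Tuesday + 14 ≡ Tuesday — that's 2045's doomsday.
In June the doomsday date is Jun 6.
Jun 8 is 2 days after Jun 6; 2 mod 7 = 2, so Tuesday + 2 = Thursday.

Thursday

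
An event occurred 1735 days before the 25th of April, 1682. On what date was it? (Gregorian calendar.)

−365 (one year) → Apr 25, 1681 (1370 left).
−365 (one year) → Apr 25, 1680 (1005 left).
−366 (one year; includes Feb 29, 1680) → Apr 25, 1679 (639 left).
−365 (one year) → Apr 25, 1678 (274 left).
−25 → Mar 31, 1678 (end of Mar, 31 days; 249 left).
−31 → Feb 28, 1678 (end of Feb, 28 days; 218 left).
−28 → Jan 31, 1678 (end of Jan, 31 days; 190 left).
−31 → Dec 31, 1677 (end of Dec, 31 days; 159 left).
−31 → Nov 30, 1677 (end of Nov, 30 days; 128 left).
−30 → Oct 31, 1677 (end of Oct, 31 days; 98 left).
−31 → Sep 30, 1677 (end of Sep, 30 days; 67 left).
−30 → Aug 31, 1677 (end of Aug, 31 days; 37 left).
−31 → Jul 31, 1677 (end of Jul, 31 days; 6 left).
−6 → Jul 25, 1677.

July 25, 1677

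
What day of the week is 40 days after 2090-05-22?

First find the weekday of May 22, 2090. Doomsday rule: the anchor day for the 2000s is Tuesday. For year 90: 90÷12 = 7 r 6, and 6÷4 = 1, so 7+6+1 = 14.
Tuesday + 14 ≡ Tuesday — that's 2090's doomsday.
In May the doomsday date is May 9.
May 22 is 13 days after May 9; 13 mod 7 = 6, so Tuesday + 6 = Monday.
40 mod 7 = 5, so 40 days after a Monday is Monday + 5 = Saturday.

Saturday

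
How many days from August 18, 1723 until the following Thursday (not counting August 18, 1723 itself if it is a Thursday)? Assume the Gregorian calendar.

Aug 18, 1723 is a Wednesday.
From Wednesday to the next Thursday is 1 day.

1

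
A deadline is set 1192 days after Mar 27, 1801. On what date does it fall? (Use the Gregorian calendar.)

+365 (one year) → Mar 27, 1802 (827 left).
+365 (one year) → Mar 27, 1803 (462 left).
+366 (one year; includes Feb 29, 1804) → Mar 27, 1804 (96 left).
Mar has 31 days: +5 → Apr 1, 1804 (91 left).
Apr has 30 days: +30 → May 1, 1804 (61 left).
May has 31 days: +31 → Jun 1, 1804 (30 left).
Jun has 30 days: +30 → Jul 1, 1804 (0 left).

July 1, 1804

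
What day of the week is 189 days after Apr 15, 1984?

Apr 15, 1984 is a Sunday.
189 mod 7 = 0, so 189 days after a Sunday is Sunday + 0 = Sunday.

Sunday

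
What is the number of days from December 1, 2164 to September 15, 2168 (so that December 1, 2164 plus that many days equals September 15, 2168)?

Dec 1, 2164 → Dec 1, 2165: 365 days.
Dec 1, 2165 → Dec 1, 2166: 365 days.
Dec 1, 2166 → Dec 1, 2167: 365 days.
Dec 1, 2167 → Jan 1, 2168: 31 days (December has 31).
Jan 1, 2168 → Feb 1, 2168: 31 days (January has 31).
Feb 1, 2168 → Mar 1, 2168: 29 days (February has 29).
Mar 1, 2168 → Apr 1, 2168: 31 days (March has 31).
Apr 1, 2168 → May 1, 2168: 30 days (April has 30).
May 1, 2168 → Jun 1, 2168: 31 days (May has 31).
Jun 1, 2168 → Jul 1, 2168: 30 days (June has 30).
Jul 1, 2168 → Aug 1, 2168: 31 days (July has 31).
Aug 1, 2168 → Sep 1, 2168: 31 days (August has 31).
Sep 1, 2168 → Sep 15, 2168: 14 days.
Total: 1384 days.

1384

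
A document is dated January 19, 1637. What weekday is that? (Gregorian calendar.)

Doomsday rule: the anchor day for the 1600s is Tuesday. For year 37: 37÷12 = 3 r 1, and 1÷4 = 0, so 3+1+0 = 4.
Tuesday + 4 ≡ Saturday — that's 1637's doomsday.
In January the doomsday date is Jan 3 (1637 is not a leap year).
Jan 19 is 16 days after Jan 3; 16 mod 7 = 2, so Saturday + 2 = Monday.

Monday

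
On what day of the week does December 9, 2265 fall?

Saturday

Doomsday rule: the anchor day for the 2200s is Friday. For year 65: 65÷12 = 5 r 5, and 5÷4 = 1, so 5+5+1 = 11.
Friday + 11 ≡ Tuesday — that's 2265's doomsday.
In December the doomsday date is Dec 12.
Dec 9 is 3 days before Dec 12; 3 mod 7 = 3, so Tuesday − 3 = Saturday.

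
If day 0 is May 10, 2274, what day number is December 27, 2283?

May 10, 2274 → May 10, 2275: 365 days.
May 10, 2275 → May 10, 2276: 366 days (Feb 29, 2276 is in that span).
May 10, 2276 → May 10, 2277: 365 days.
May 10, 2277 → May 10, 2278: 365 days.
May 10, 2278 → May 10, 2279: 365 days.
May 10, 2279 → May 10, 2280: 366 days (Feb 29, 2280 is in that span).
May 10, 2280 → May 10, 2281: 365 days.
May 10, 2281 → May 10, 2282: 365 days.
May 10, 2282 → May 10, 2283: 365 days.
May 10, 2283 → Jun 10, 2283: 31 days (May has 31).
Jun 10, 2283 → Jul 10, 2283: 30 days (June has 30).
Jul 10, 2283 → Aug 10, 2283: 31 days (July has 31).
Aug 10, 2283 → Sep 10, 2283: 31 days (August has 31).
Sep 10, 2283 → Oct 10, 2283: 30 days (September has 30).
Oct 10, 2283 → Nov 10, 2283: 31 days (October has 31).
Nov 10, 2283 → Dec 10, 2283: 30 days (November has 30).
Dec 10, 2283 → Dec 27, 2283: 17 days.
Total: 3518 days.

3518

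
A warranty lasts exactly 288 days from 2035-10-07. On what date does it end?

Oct has 31 days: +25 → Nov 1, 2035 (263 left).
Nov has 30 days: +30 → Dec 1, 2035 (233 left).
Dec has 31 days: +31 → Jan 1, 2036 (202 left).
Jan has 31 days: +31 → Feb 1, 2036 (171 left).
Feb has 29 days: +29 → Mar 1, 2036 (142 left).
Mar has 31 days: +31 → Apr 1, 2036 (111 left).
Apr has 30 days: +30 → May 1, 2036 (81 left).
May has 31 days: +31 → Jun 1, 2036 (50 left).
Jun has 30 days: +30 → Jul 1, 2036 (20 left).
+20 → Jul 21, 2036.

July 21, 2036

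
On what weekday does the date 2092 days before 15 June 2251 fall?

Monday

First find the weekday of Jun 15, 2251. Doomsday rule: the anchor day for the 2200s is Friday. For year 51: 51÷12 = 4 r 3, and 3÷4 = 0, so 4+3+0 = 7.
Friday + 7 ≡ Friday — that's 2251's doomsday.
In June the doomsday date is Jun 6.
Jun 15 is 9 days after Jun 6; 9 mod 7 = 2, so Friday + 2 = Sunday.
2092 mod 7 = 6, so 2092 days before a Sunday is Sunday − 6 = Monday.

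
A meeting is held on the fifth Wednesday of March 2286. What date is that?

March 31, 2286

March 1, 2286 is a Monday.
The first Wednesday is therefore March 3 (2 days later).
The fifth Wednesday is 3 + 4×7 = March 31.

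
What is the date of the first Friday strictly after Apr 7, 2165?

April 12, 2165

Apr 7, 2165 is a Sunday.
From Sunday to the next Friday is 5 days.
Apr 7, 2165 + 5 = Apr 12, 2165.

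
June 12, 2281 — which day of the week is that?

Sunday

Doomsday rule: the anchor day for the 2200s is Friday. For year 81: 81÷12 = 6 r 9, and 9÷4 = 2, so 6+9+2 = 17.
Friday + 17 ≡ Monday — that's 2281's doomsday.
In June the doomsday date is Jun 6.
Jun 12 is 6 days after Jun 6; 6 mod 7 = 6, so Monday + 6 = Sunday.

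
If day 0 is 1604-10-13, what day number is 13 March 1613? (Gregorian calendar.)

3073

Oct 13, 1604 → Oct 13, 1605: 365 days.
Oct 13, 1605 → Oct 13, 1606: 365 days.
Oct 13, 1606 → Oct 13, 1607: 365 days.
Oct 13, 1607 → Oct 13, 1608: 366 days (Feb 29, 1608 is in that span).
Oct 13, 1608 → Oct 13, 1609: 365 days.
Oct 13, 1609 → Oct 13, 1610: 365 days.
Oct 13, 1610 → Oct 13, 1611: 365 days.
Oct 13, 1611 → Oct 13, 1612: 366 days (Feb 29, 1612 is in that span).
Oct 13, 1612 → Nov 13, 1612: 31 days (October has 31).
Nov 13, 1612 → Dec 13, 1612: 30 days (November has 30).
Dec 13, 1612 → Jan 13, 1613: 31 days (December has 31).
Jan 13, 1613 → Feb 13, 1613: 31 days (January has 31).
Feb 13, 1613 → Mar 13, 1613: 28 days.
Total: 3073 days.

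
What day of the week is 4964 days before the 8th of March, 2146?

First find the weekday of Mar 8, 2146. Doomsday rule: the anchor day for the 2100s is Sunday. For year 46: 46÷12 = 3 r 10, and 10÷4 = 2, so 3+10+2 = 15.
Sunday + 15 ≡ Monday — that's 2146's doomsday.
In March the doomsday date is Mar 14.
Mar 8 is 6 days before Mar 14; 6 mod 7 = 6, so Monday − 6 = Tuesday.
4964 mod 7 = 1, so 4964 days before a Tuesday is Tuesday − 1 = Monday.

Monday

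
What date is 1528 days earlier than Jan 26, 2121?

−366 (one year; includes Feb 29, 2120) → Jan 26, 2120 (1162 left).
−365 (one year) → Jan 26, 2119 (797 left).
−365 (one year) → Jan 26, 2118 (432 left).
−365 (one year) → Jan 26, 2117 (67 left).
−26 → Dec 31, 2116 (end of Dec, 31 days; 41 left).
−31 → Nov 30, 2116 (end of Nov, 30 days; 10 left).
−10 → Nov 20, 2116.

November 20, 2116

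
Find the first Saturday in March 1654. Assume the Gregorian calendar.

March 1, 1654 is a Sunday.
The first Saturday is therefore March 7 (6 days later).

March 7, 1654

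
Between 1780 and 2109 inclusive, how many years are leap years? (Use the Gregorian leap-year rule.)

Multiples of 4 in [1780,2109]: 83.
Of those, multiples of 100: 4 (not leap unless ÷400).
Multiples of 400: 1.
Leap years = 83 − 4 + 1 = 80.

80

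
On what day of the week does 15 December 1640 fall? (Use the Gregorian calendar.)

Saturday

Doomsday rule: the anchor day for the 1600s is Tuesday. For year 40: 40÷12 = 3 r 4, and 4÷4 = 1, so 3+4+1 = 8.
Tuesday + 8 ≡ Wednesday — that's 1640's doomsday.
In December the doomsday date is Dec 12.
Dec 15 is 3 days after Dec 12; 3 mod 7 = 3, so Wednesday + 3 = Saturday.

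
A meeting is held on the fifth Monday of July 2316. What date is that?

July 31, 2316

July 1, 2316 is a Saturday.
The first Monday is therefore July 3 (2 days later).
The fifth Monday is 3 + 4×7 = July 31.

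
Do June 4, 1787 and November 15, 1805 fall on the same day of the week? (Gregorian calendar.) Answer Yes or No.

No

From Jun 4, 1787 to Nov 15, 1805 is 6738 days.
6738 mod 7 = 4, so they are different weekdays.
(Jun 4, 1787 is a Monday; Nov 15, 1805 is a Friday.)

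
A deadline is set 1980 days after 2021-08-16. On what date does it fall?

+365 (one year) → Aug 16, 2022 (1615 left).
+365 (one year) → Aug 16, 2023 (1250 left).
+366 (one year; includes Feb 29, 2024) → Aug 16, 2024 (884 left).
+365 (one year) → Aug 16, 2025 (519 left).
+365 (one year) → Aug 16, 2026 (154 left).
Aug has 31 days: +16 → Sep 1, 2026 (138 left).
Sep has 30 days: +30 → Oct 1, 2026 (108 left).
Oct has 31 days: +31 → Nov 1, 2026 (77 left).
Nov has 30 days: +30 → Dec 1, 2026 (47 left).
Dec has 31 days: +31 → Jan 1, 2027 (16 left).
+16 → Jan 17, 2027.

January 17, 2027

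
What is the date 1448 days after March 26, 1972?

+365 (one year) → Mar 26, 1973 (1083 left).
+365 (one year) → Mar 26, 1974 (718 left).
+365 (one year) → Mar 26, 1975 (353 left).
Mar has 31 days: +6 → Apr 1, 1975 (347 left).
Apr has 30 days: +30 → May 1, 1975 (317 left).
May has 31 days: +31 → Jun 1, 1975 (286 left).
Jun has 30 days: +30 → Jul 1, 1975 (256 left).
Jul has 31 days: +31 → Aug 1, 1975 (225 left).
Aug has 31 days: +31 → Sep 1, 1975 (194 left).
Sep has 30 days: +30 → Oct 1, 1975 (164 left).
Oct has 31 days: +31 → Nov 1, 1975 (133 left).
Nov has 30 days: +30 → Dec 1, 1975 (103 left).
Dec has 31 days: +31 → Jan 1, 1976 (72 left).
Jan has 31 days: +31 → Feb 1, 1976 (41 left).
Feb has 29 days: +29 → Mar 1, 1976 (12 left).
+12 → Mar 13, 1976.

March 13, 1976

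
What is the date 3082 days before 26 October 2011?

−365 (one year) → Oct 26, 2010 (2717 left).
−365 (one year) → Oct 26, 2009 (2352 left).
−365 (one year) → Oct 26, 2008 (1987 left).
−366 (one year; includes Feb 29, 2008) → Oct 26, 2007 (1621 left).
−365 (one year) → Oct 26, 2006 (1256 left).
−365 (one year) → Oct 26, 2005 (891 left).
−365 (one year) → Oct 26, 2004 (526 left).
−366 (one year; includes Feb 29, 2004) → Oct 26, 2003 (160 left).
−26 → Sep 30, 2003 (end of Sep, 30 days; 134 left).
−30 → Aug 31, 2003 (end of Aug, 31 days; 104 left).
−31 → Jul 31, 2003 (end of Jul, 31 days; 73 left).
−31 → Jun 30, 2003 (end of Jun, 30 days; 42 left).
−30 → May 31, 2003 (end of May, 31 days; 12 left).
−12 → May 19, 2003.

May 19, 2003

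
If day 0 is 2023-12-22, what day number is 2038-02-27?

5181

Dec 22, 2023 → Dec 22, 2024: 366 days (Feb 29, 2024 is in that span).
Dec 22, 2024 → Dec 22, 2025: 365 days.
Dec 22, 2025 → Dec 22, 2026: 365 days.
Dec 22, 2026 → Dec 22, 2027: 365 days.
Dec 22, 2027 → Dec 22, 2028: 366 days (Feb 29, 2028 is in that span).
Dec 22, 2028 → Dec 22, 2029: 365 days.
Dec 22, 2029 → Dec 22, 2030: 365 days.
Dec 22, 2030 → Dec 22, 2031: 365 days.
Dec 22, 2031 → Dec 22, 2032: 366 days (Feb 29, 2032 is in that span).
Dec 22, 2032 → Dec 22, 2033: 365 days.
Dec 22, 2033 → Dec 22, 2034: 365 days.
Dec 22, 2034 → Dec 22, 2035: 365 days.
Dec 22, 2035 → Dec 22, 2036: 366 days (Feb 29, 2036 is in that span).
Dec 22, 2036 → Dec 22, 2037: 365 days.
Dec 22, 2037 → Jan 22, 2038: 31 days (December has 31).
Jan 22, 2038 → Feb 22, 2038: 31 days (January has 31).
Feb 22, 2038 → Feb 27, 2038: 5 days.
Total: 5181 days.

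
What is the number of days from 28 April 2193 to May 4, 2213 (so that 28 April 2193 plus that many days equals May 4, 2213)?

Apr 28, 2193 → Apr 28, 2194: 365 days.
Apr 28, 2194 → Apr 28, 2195: 365 days.
Apr 28, 2195 → Apr 28, 2196: 366 days (Feb 29, 2196 is in that span).
Apr 28, 2196 → Apr 28, 2197: 365 days.
Apr 28, 2197 → Apr 28, 2198: 365 days.
Apr 28, 2198 → Apr 28, 2199: 365 days.
Apr 28, 2199 → Apr 28, 2200: 365 days.
Apr 28, 2200 → Apr 28, 2201: 365 days.
Apr 28, 2201 → Apr 28, 2202: 365 days.
Apr 28, 2202 → Apr 28, 2203: 365 days.
Apr 28, 2203 → Apr 28, 2204: 366 days (Feb 29, 2204 is in that span).
Apr 28, 2204 → Apr 28, 2205: 365 days.
Apr 28, 2205 → Apr 28, 2206: 365 days.
Apr 28, 2206 → Apr 28, 2207: 365 days.
Apr 28, 2207 → Apr 28, 2208: 366 days (Feb 29, 2208 is in that span).
Apr 28, 2208 → Apr 28, 2209: 365 days.
Apr 28, 2209 → Apr 28, 2210: 365 days.
Apr 28, 2210 → Apr 28, 2211: 365 days.
Apr 28, 2211 → Apr 28, 2212: 366 days (Feb 29, 2212 is in that span).
Apr 28, 2212 → May 28, 2212: 30 days (April has 30).
May 28, 2212 → Jun 28, 2212: 31 days (May has 31).
Jun 28, 2212 → Jul 28, 2212: 30 days (June has 30).
Jul 28, 2212 → Aug 28, 2212: 31 days (July has 31).
Aug 28, 2212 → Sep 28, 2212: 31 days (August has 31).
Sep 28, 2212 → Oct 28, 2212: 30 days (September has 30).
Oct 28, 2212 → Nov 28, 2212: 31 days (October has 31).
Nov 28, 2212 → Dec 28, 2212: 30 days (November has 30).
Dec 28, 2212 → Jan 28, 2213: 31 days (December has 31).
Jan 28, 2213 → Feb 28, 2213: 31 days (January has 31).
Feb 28, 2213 → Mar 28, 2213: 28 days (February has 28).
Mar 28, 2213 → Apr 28, 2213: 31 days (March has 31).
Apr 28, 2213 → May 4, 2213: 6 days.
Total: 7310 days.

7310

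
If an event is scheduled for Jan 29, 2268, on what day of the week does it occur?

Doomsday rule: the anchor day for the 2200s is Friday. For year 68: 68÷12 = 5 r 8, and 8÷4 = 2, so 5+8+2 = 15.
Friday + 15 ≡ Saturday — that's 2268's doomsday.
In January the doomsday date is Jan 4 (2268 is a leap year (divisible by 4)).
Jan 29 is 25 days after Jan 4; 25 mod 7 = 4, so Saturday + 4 = Wednesday.

Wednesday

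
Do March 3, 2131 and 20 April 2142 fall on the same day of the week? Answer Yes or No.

From Mar 3, 2131 to Apr 20, 2142 is 4066 days.
4066 mod 7 = 6, so they are different weekdays.
(Mar 3, 2131 is a Saturday; Apr 20, 2142 is a Friday.)

No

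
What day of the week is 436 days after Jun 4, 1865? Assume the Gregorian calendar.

First find the weekday of Jun 4, 1865. Doomsday rule: the anchor day for the 1800s is Friday. For year 65: 65÷12 = 5 r 5, and 5÷4 = 1, so 5+5+1 = 11.
Friday + 11 ≡ Tuesday — that's 1865's doomsday.
In June the doomsday date is Jun 6.
Jun 4 is 2 days before Jun 6; 2 mod 7 = 2, so Tuesday − 2 = Sunday.
436 mod 7 = 2, so 436 days after a Sunday is Sunday + 2 = Tuesday.

Tuesday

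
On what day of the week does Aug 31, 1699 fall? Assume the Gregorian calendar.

Doomsday rule: the anchor day for the 1600s is Tuesday. For year 99: 99÷12 = 8 r 3, and 3÷4 = 0, so 8+3+0 = 11.
Tuesday + 11 ≡ Saturday — that's 1699's doomsday.
In August the doomsday date is Aug 8.
Aug 31 is 23 days after Aug 8; 23 mod 7 = 2, so Saturday + 2 = Monday.

Monday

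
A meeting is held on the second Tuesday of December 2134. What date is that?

December 14, 2134

December 1, 2134 is a Wednesday.
The first Tuesday is therefore December 7 (6 days later).
The second Tuesday is 7 + 1×7 = December 14.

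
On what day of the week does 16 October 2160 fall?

Thursday

Doomsday rule: the anchor day for the 2100s is Sunday. For year 60: 60÷12 = 5 r 0, and 0÷4 = 0, so 5+0+0 = 5.
Sunday + 5 ≡ Friday — that's 2160's doomsday.
In October the doomsday date is Oct 10.
Oct 16 is 6 days after Oct 10; 6 mod 7 = 6, so Friday + 6 = Thursday.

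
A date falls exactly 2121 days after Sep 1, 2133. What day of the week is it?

Tuesday

Sep 1, 2133 is a Tuesday.
2121 mod 7 = 0, so 2121 days after a Tuesday is Tuesday + 0 = Tuesday.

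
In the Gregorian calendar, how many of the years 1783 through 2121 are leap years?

Multiples of 4 in [1783,2121]: 85.
Of those, multiples of 100: 4 (not leap unless ÷400).
Multiples of 400: 1.
Leap years = 85 − 4 + 1 = 82.

82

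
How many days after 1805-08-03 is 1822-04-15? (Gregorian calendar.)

6099

Aug 3, 1805 → Aug 3, 1806: 365 days.
Aug 3, 1806 → Aug 3, 1807: 365 days.
Aug 3, 1807 → Aug 3, 1808: 366 days (Feb 29, 1808 is in that span).
Aug 3, 1808 → Aug 3, 1809: 365 days.
Aug 3, 1809 → Aug 3, 1810: 365 days.
Aug 3, 1810 → Aug 3, 1811: 365 days.
Aug 3, 1811 → Aug 3, 1812: 366 days (Feb 29, 1812 is in that span).
Aug 3, 1812 → Aug 3, 1813: 365 days.
Aug 3, 1813 → Aug 3, 1814: 365 days.
Aug 3, 1814 → Aug 3, 1815: 365 days.
Aug 3, 1815 → Aug 3, 1816: 366 days (Feb 29, 1816 is in that span).
Aug 3, 1816 → Aug 3, 1817: 365 days.
Aug 3, 1817 → Aug 3, 1818: 365 days.
Aug 3, 1818 → Aug 3, 1819: 365 days.
Aug 3, 1819 → Aug 3, 1820: 366 days (Feb 29, 1820 is in that span).
Aug 3, 1820 → Aug 3, 1821: 365 days.
Aug 3, 1821 → Sep 3, 1821: 31 days (August has 31).
Sep 3, 1821 → Oct 3, 1821: 30 days (September has 30).
Oct 3, 1821 → Nov 3, 1821: 31 days (October has 31).
Nov 3, 1821 → Dec 3, 1821: 30 days (November has 30).
Dec 3, 1821 → Jan 3, 1822: 31 days (December has 31).
Jan 3, 1822 → Feb 3, 1822: 31 days (January has 31).
Feb 3, 1822 → Mar 3, 1822: 28 days (February has 28).
Mar 3, 1822 → Apr 3, 1822: 31 days (March has 31).
Apr 3, 1822 → Apr 15, 1822: 12 days.
Total: 6099 days.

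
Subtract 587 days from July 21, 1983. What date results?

−365 (one year) → Jul 21, 1982 (222 left).
−21 → Jun 30, 1982 (end of Jun, 30 days; 201 left).
−30 → May 31, 1982 (end of May, 31 days; 171 left).
−31 → Apr 30, 1982 (end of Apr, 30 days; 140 left).
−30 → Mar 31, 1982 (end of Mar, 31 days; 110 left).
−31 → Feb 28, 1982 (end of Feb, 28 days; 79 left).
−28 → Jan 31, 1982 (end of Jan, 31 days; 51 left).
−31 → Dec 31, 1981 (end of Dec, 31 days; 20 left).
−20 → Dec 11, 1981.

December 11, 1981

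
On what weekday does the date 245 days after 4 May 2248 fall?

Thursday

First find the weekday of May 4, 2248. Doomsday rule: the anchor day for the 2200s is Friday. For year 48: 48÷12 = 4 r 0, and 0÷4 = 0, so 4+0+0 = 4.
Friday + 4 ≡ Tuesday — that's 2248's doomsday.
In May the doomsday date is May 9.
May 4 is 5 days before May 9; 5 mod 7 = 5, so Tuesday − 5 = Thursday.
245 mod 7 = 0, so 245 days after a Thursday is Thursday + 0 = Thursday.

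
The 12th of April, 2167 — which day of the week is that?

Sunday

Doomsday rule: the anchor day for the 2100s is Sunday. For year 67: 67÷12 = 5 r 7, and 7÷4 = 1, so 5+7+1 = 13.
Sunday + 13 ≡ Saturday — that's 2167's doomsday.
In April the doomsday date is Apr 4.
Apr 12 is 8 days after Apr 4; 8 mod 7 = 1, so Saturday + 1 = Sunday.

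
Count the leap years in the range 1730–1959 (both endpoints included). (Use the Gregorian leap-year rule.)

55

Multiples of 4 in [1730,1959]: 57.
Of those, multiples of 100: 2 (not leap unless ÷400).
Multiples of 400: 0.
Leap years = 57 − 2 + 0 = 55.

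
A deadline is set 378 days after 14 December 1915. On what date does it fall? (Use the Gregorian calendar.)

Dec has 31 days: +18 → Jan 1, 1916 (360 left).
Jan has 31 days: +31 → Feb 1, 1916 (329 left).
Feb has 29 days: +29 → Mar 1, 1916 (300 left).
Mar has 31 days: +31 → Apr 1, 1916 (269 left).
Apr has 30 days: +30 → May 1, 1916 (239 left).
May has 31 days: +31 → Jun 1, 1916 (208 left).
Jun has 30 days: +30 → Jul 1, 1916 (178 left).
Jul has 31 days: +31 → Aug 1, 1916 (147 left).
Aug has 31 days: +31 → Sep 1, 1916 (116 left).
Sep has 30 days: +30 → Oct 1, 1916 (86 left).
Oct has 31 days: +31 → Nov 1, 1916 (55 left).
Nov has 30 days: +30 → Dec 1, 1916 (25 left).
+25 → Dec 26, 1916.

December 26, 1916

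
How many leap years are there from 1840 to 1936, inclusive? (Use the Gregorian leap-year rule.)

24

Multiples of 4 in [1840,1936]: 25.
Of those, multiples of 100: 1 (not leap unless ÷400).
Multiples of 400: 0.
Leap years = 25 − 1 + 0 = 24.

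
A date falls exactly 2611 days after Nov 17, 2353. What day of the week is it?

Tuesday

Nov 17, 2353 is a Tuesday.
2611 mod 7 = 0, so 2611 days after a Tuesday is Tuesday + 0 = Tuesday.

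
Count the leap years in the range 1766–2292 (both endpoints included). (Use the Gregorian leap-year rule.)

Multiples of 4 in [1766,2292]: 132.
Of those, multiples of 100: 5 (not leap unless ÷400).
Multiples of 400: 1.
Leap years = 132 − 5 + 1 = 128.

128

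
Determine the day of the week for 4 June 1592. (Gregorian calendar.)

Thursday

Doomsday rule: the anchor day for the 1500s is Wednesday. For year 92: 92÷12 = 7 r 8, and 8÷4 = 2, so 7+8+2 = 17.
Wednesday + 17 ≡ Saturday — that's 1592's doomsday.
In June the doomsday date is Jun 6.
Jun 4 is 2 days before Jun 6; 2 mod 7 = 2, so Saturday − 2 = Thursday.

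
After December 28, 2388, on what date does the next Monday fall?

January 2, 2389

Dec 28, 2388 is a Wednesday.
From Wednesday to the next Monday is 5 days.
Dec 28, 2388 + 5 = Jan 2, 2389.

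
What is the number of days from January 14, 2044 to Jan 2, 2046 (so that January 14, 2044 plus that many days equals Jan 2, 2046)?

Jan 14, 2044 → Jan 14, 2045: 366 days (Feb 29, 2044 is in that span).
Jan 14, 2045 → Feb 14, 2045: 31 days (January has 31).
Feb 14, 2045 → Mar 14, 2045: 28 days (February has 28).
Mar 14, 2045 → Apr 14, 2045: 31 days (March has 31).
Apr 14, 2045 → May 14, 2045: 30 days (April has 30).
May 14, 2045 → Jun 14, 2045: 31 days (May has 31).
Jun 14, 2045 → Jul 14, 2045: 30 days (June has 30).
Jul 14, 2045 → Aug 14, 2045: 31 days (July has 31).
Aug 14, 2045 → Sep 14, 2045: 31 days (August has 31).
Sep 14, 2045 → Oct 14, 2045: 30 days (September has 30).
Oct 14, 2045 → Nov 14, 2045: 31 days (October has 31).
Nov 14, 2045 → Dec 14, 2045: 30 days (November has 30).
Dec 14, 2045 → Jan 2, 2046: 19 days.
Total: 719 days.

719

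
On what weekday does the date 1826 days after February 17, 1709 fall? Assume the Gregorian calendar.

Feb 17, 1709 is a Sunday.
1826 mod 7 = 6, so 1826 days after a Sunday is Sunday + 6 = Saturday.

Saturday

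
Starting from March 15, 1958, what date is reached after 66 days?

May 20, 1958

Mar has 31 days: +17 → Apr 1, 1958 (49 left).
Apr has 30 days: +30 → May 1, 1958 (19 left).
+19 → May 20, 1958.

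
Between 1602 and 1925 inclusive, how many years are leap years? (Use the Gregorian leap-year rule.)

Multiples of 4 in [1602,1925]: 81.
Of those, multiples of 100: 3 (not leap unless ÷400).
Multiples of 400: 0.
Leap years = 81 − 3 + 0 = 78.

78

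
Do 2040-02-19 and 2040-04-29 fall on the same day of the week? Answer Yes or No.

From Feb 19, 2040 to Apr 29, 2040 is 70 days.
70 mod 7 = 0, so they are the same weekday.
(Feb 19, 2040 is a Sunday; Apr 29, 2040 is a Sunday.)

Yes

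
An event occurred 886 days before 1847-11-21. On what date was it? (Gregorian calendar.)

June 18, 1845

−365 (one year) → Nov 21, 1846 (521 left).
−365 (one year) → Nov 21, 1845 (156 left).
−21 → Oct 31, 1845 (end of Oct, 31 days; 135 left).
−31 → Sep 30, 1845 (end of Sep, 30 days; 104 left).
−30 → Aug 31, 1845 (end of Aug, 31 days; 74 left).
−31 → Jul 31, 1845 (end of Jul, 31 days; 43 left).
−31 → Jun 30, 1845 (end of Jun, 30 days; 12 left).
−12 → Jun 18, 1845.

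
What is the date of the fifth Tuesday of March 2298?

March 1, 2298 is a Tuesday.
The first Tuesday is therefore March 1 (same day).
The fifth Tuesday is 1 + 4×7 = March 29.

March 29, 2298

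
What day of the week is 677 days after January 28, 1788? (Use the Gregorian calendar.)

Saturday

First find the weekday of Jan 28, 1788. Doomsday rule: the anchor day for the 1700s is Sunday. For year 88: 88÷12 = 7 r 4, and 4÷4 = 1, so 7+4+1 = 12.
Sunday + 12 ≡ Friday — that's 1788's doomsday.
In January the doomsday date is Jan 4 (1788 is a leap year (divisible by 4)).
Jan 28 is 24 days after Jan 4; 24 mod 7 = 3, so Friday + 3 = Monday.
677 mod 7 = 5, so 677 days after a Monday is Monday + 5 = Saturday.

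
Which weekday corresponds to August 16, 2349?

Tuesday

Doomsday rule: the anchor day for the 2300s is Wednesday. For year 49: 49÷12 = 4 r 1, and 1÷4 = 0, so 4+1+0 = 5.
Wednesday + 5 ≡ Monday — that's 2349's doomsday.
In August the doomsday date is Aug 8.
Aug 16 is 8 days after Aug 8; 8 mod 7 = 1, so Monday + 1 = Tuesday.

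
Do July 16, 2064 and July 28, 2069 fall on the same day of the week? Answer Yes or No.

From Jul 16, 2064 to Jul 28, 2069 is 1838 days.
1838 mod 7 = 4, so they are different weekdays.
(Jul 16, 2064 is a Wednesday; Jul 28, 2069 is a Sunday.)

No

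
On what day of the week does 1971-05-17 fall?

Monday

January 1, 1971 is a Friday.
Jan 1, 1971 → Feb 1, 1971: 31 days (January has 31).
Feb 1, 1971 → Mar 1, 1971: 28 days (February has 28).
Mar 1, 1971 → Apr 1, 1971: 31 days (March has 31).
Apr 1, 1971 → May 1, 1971: 30 days (April has 30).
May 1, 1971 → May 17, 1971: 16 days.
Total: 136 days.
136 mod 7 = 3, so Friday + 3 = Monday.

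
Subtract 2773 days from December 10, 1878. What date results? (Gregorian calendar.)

May 8, 1871

−365 (one year) → Dec 10, 1877 (2408 left).
−365 (one year) → Dec 10, 1876 (2043 left).
−366 (one year; includes Feb 29, 1876) → Dec 10, 1875 (1677 left).
−365 (one year) → Dec 10, 1874 (1312 left).
−365 (one year) → Dec 10, 1873 (947 left).
−365 (one year) → Dec 10, 1872 (582 left).
−366 (one year; includes Feb 29, 1872) → Dec 10, 1871 (216 left).
−10 → Nov 30, 1871 (end of Nov, 30 days; 206 left).
−30 → Oct 31, 1871 (end of Oct, 31 days; 176 left).
−31 → Sep 30, 1871 (end of Sep, 30 days; 145 left).
−30 → Aug 31, 1871 (end of Aug, 31 days; 115 left).
−31 → Jul 31, 1871 (end of Jul, 31 days; 84 left).
−31 → Jun 30, 1871 (end of Jun, 30 days; 53 left).
−30 → May 31, 1871 (end of May, 31 days; 23 left).
−23 → May 8, 1871.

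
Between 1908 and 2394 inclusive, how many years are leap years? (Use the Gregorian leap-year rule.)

119

Multiples of 4 in [1908,2394]: 122.
Of those, multiples of 100: 4 (not leap unless ÷400).
Multiples of 400: 1.
Leap years = 122 − 4 + 1 = 119.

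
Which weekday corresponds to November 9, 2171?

Doomsday rule: the anchor day for the 2100s is Sunday. For year 71: 71÷12 = 5 r 11, and 11÷4 = 2, so 5+11+2 = 18.
Sunday + 18 ≡ Thursday — that's 2171's doomsday.
In November the doomsday date is Nov 7.
Nov 9 is 2 days after Nov 7; 2 mod 7 = 2, so Thursday + 2 = Saturday.

Saturday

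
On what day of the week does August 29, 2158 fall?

Doomsday rule: the anchor day for the 2100s is Sunday. For year 58: 58÷12 = 4 r 10, and 10÷4 = 2, so 4+10+2 = 16.
Sunday + 16 ≡ Tuesday — that's 2158's doomsday.
In August the doomsday date is Aug 8.
Aug 29 is 21 days after Aug 8; 21 mod 7 = 0, so Tuesday + 0 = Tuesday.

Tuesday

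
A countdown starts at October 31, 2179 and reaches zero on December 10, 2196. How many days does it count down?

6250

Oct 31, 2179 → Oct 31, 2180: 366 days (Feb 29, 2180 is in that span).
Oct 31, 2180 → Oct 31, 2181: 365 days.
Oct 31, 2181 → Oct 31, 2182: 365 days.
Oct 31, 2182 → Oct 31, 2183: 365 days.
Oct 31, 2183 → Oct 31, 2184: 366 days (Feb 29, 2184 is in that span).
Oct 31, 2184 → Oct 31, 2185: 365 days.
Oct 31, 2185 → Oct 31, 2186: 365 days.
Oct 31, 2186 → Oct 31, 2187: 365 days.
Oct 31, 2187 → Oct 31, 2188: 366 days (Feb 29, 2188 is in that span).
Oct 31, 2188 → Oct 31, 2189: 365 days.
Oct 31, 2189 → Oct 31, 2190: 365 days.
Oct 31, 2190 → Oct 31, 2191: 365 days.
Oct 31, 2191 → Oct 31, 2192: 366 days (Feb 29, 2192 is in that span).
Oct 31, 2192 → Oct 31, 2193: 365 days.
Oct 31, 2193 → Oct 31, 2194: 365 days.
Oct 31, 2194 → Oct 31, 2195: 365 days.
Oct 31, 2195 → Oct 31, 2196: 366 days (Feb 29, 2196 is in that span).
Oct 31, 2196 → Nov 30, 2196: 30 days (October has 31).
Nov 30, 2196 → Dec 10, 2196: 10 days.
Total: 6250 days.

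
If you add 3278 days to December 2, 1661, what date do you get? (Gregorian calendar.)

November 23, 1670

+365 (one year) → Dec 2, 1662 (2913 left).
+365 (one year) → Dec 2, 1663 (2548 left).
+366 (one year; includes Feb 29, 1664) → Dec 2, 1664 (2182 left).
+365 (one year) → Dec 2, 1665 (1817 left).
+365 (one year) → Dec 2, 1666 (1452 left).
+365 (one year) → Dec 2, 1667 (1087 left).
+366 (one year; includes Feb 29, 1668) → Dec 2, 1668 (721 left).
+365 (one year) → Dec 2, 1669 (356 left).
Dec has 31 days: +30 → Jan 1, 1670 (326 left).
Jan has 31 days: +31 → Feb 1, 1670 (295 left).
Feb has 28 days: +28 → Mar 1, 1670 (267 left).
Mar has 31 days: +31 → Apr 1, 1670 (236 left).
Apr has 30 days: +30 → May 1, 1670 (206 left).
May has 31 days: +31 → Jun 1, 1670 (175 left).
Jun has 30 days: +30 → Jul 1, 1670 (145 left).
Jul has 31 days: +31 → Aug 1, 1670 (114 left).
Aug has 31 days: +31 → Sep 1, 1670 (83 left).
Sep has 30 days: +30 → Oct 1, 1670 (53 left).
Oct has 31 days: +31 → Nov 1, 1670 (22 left).
+22 → Nov 23, 1670.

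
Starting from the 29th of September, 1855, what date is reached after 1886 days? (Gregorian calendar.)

November 27, 1860

+366 (one year; includes Feb 29, 1856) → Sep 29, 1856 (1520 left).
+365 (one year) → Sep 29, 1857 (1155 left).
+365 (one year) → Sep 29, 1858 (790 left).
+365 (one year) → Sep 29, 1859 (425 left).
+366 (one year; includes Feb 29, 1860) → Sep 29, 1860 (59 left).
Sep has 30 days: +2 → Oct 1, 1860 (57 left).
Oct has 31 days: +31 → Nov 1, 1860 (26 left).
+26 → Nov 27, 1860.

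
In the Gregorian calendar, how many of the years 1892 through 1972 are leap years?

20

Multiples of 4 in [1892,1972]: 21.
Of those, multiples of 100: 1 (not leap unless ÷400).
Multiples of 400: 0.
Leap years = 21 − 1 + 0 = 20.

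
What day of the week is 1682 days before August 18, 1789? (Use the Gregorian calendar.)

Aug 18, 1789 is a Tuesday.
1682 mod 7 = 2, so 1682 days before a Tuesday is Tuesday − 2 = Sunday.

Sunday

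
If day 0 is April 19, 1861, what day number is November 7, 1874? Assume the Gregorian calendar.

Apr 19, 1861 → Apr 19, 1862: 365 days.
Apr 19, 1862 → Apr 19, 1863: 365 days.
Apr 19, 1863 → Apr 19, 1864: 366 days (Feb 29, 1864 is in that span).
Apr 19, 1864 → Apr 19, 1865: 365 days.
Apr 19, 1865 → Apr 19, 1866: 365 days.
Apr 19, 1866 → Apr 19, 1867: 365 days.
Apr 19, 1867 → Apr 19, 1868: 366 days (Feb 29, 1868 is in that span).
Apr 19, 1868 → Apr 19, 1869: 365 days.
Apr 19, 1869 → Apr 19, 1870: 365 days.
Apr 19, 1870 → Apr 19, 1871: 365 days.
Apr 19, 1871 → Apr 19, 1872: 366 days (Feb 29, 1872 is in that span).
Apr 19, 1872 → Apr 19, 1873: 365 days.
Apr 19, 1873 → Apr 19, 1874: 365 days.
Apr 19, 1874 → May 19, 1874: 30 days (April has 30).
May 19, 1874 → Jun 19, 1874: 31 days (May has 31).
Jun 19, 1874 → Jul 19, 1874: 30 days (June has 30).
Jul 19, 1874 → Aug 19, 1874: 31 days (July has 31).
Aug 19, 1874 → Sep 19, 1874: 31 days (August has 31).
Sep 19, 1874 → Oct 19, 1874: 30 days (September has 30).
Oct 19, 1874 → Nov 7, 1874: 19 days.
Total: 4950 days.

4950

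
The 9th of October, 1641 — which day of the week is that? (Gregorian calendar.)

Wednesday

Doomsday rule: the anchor day for the 1600s is Tuesday. For year 41: 41÷12 = 3 r 5, and 5÷4 = 1, so 3+5+1 = 9.
Tuesday + 9 ≡ Thursday — that's 1641's doomsday.
In October the doomsday date is Oct 10.
Oct 9 is 1 day before Oct 10; 1 mod 7 = 1, so Thursday − 1 = Wednesday.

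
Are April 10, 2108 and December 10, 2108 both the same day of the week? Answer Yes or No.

From Apr 10, 2108 to Dec 10, 2108 is 244 days.
244 mod 7 = 6, so they are different weekdays.
(Apr 10, 2108 is a Tuesday; Dec 10, 2108 is a Monday.)

No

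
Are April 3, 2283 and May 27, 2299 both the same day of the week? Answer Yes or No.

No

From Apr 3, 2283 to May 27, 2299 is 5898 days.
5898 mod 7 = 4, so they are different weekdays.
(Apr 3, 2283 is a Tuesday; May 27, 2299 is a Saturday.)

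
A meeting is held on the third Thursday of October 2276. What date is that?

October 1, 2276 is a Sunday.
The first Thursday is therefore October 5 (4 days later).
The third Thursday is 5 + 2×7 = October 19.

October 19, 2276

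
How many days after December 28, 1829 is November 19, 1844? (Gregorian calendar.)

5440

Dec 28, 1829 → Dec 28, 1830: 365 days.
Dec 28, 1830 → Dec 28, 1831: 365 days.
Dec 28, 1831 → Dec 28, 1832: 366 days (Feb 29, 1832 is in that span).
Dec 28, 1832 → Dec 28, 1833: 365 days.
Dec 28, 1833 → Dec 28, 1834: 365 days.
Dec 28, 1834 → Dec 28, 1835: 365 days.
Dec 28, 1835 → Dec 28, 1836: 366 days (Feb 29, 1836 is in that span).
Dec 28, 1836 → Dec 28, 1837: 365 days.
Dec 28, 1837 → Dec 28, 1838: 365 days.
Dec 28, 1838 → Dec 28, 1839: 365 days.
Dec 28, 1839 → Dec 28, 1840: 366 days (Feb 29, 1840 is in that span).
Dec 28, 1840 → Dec 28, 1841: 365 days.
Dec 28, 1841 → Dec 28, 1842: 365 days.
Dec 28, 1842 → Dec 28, 1843: 365 days.
Dec 28, 1843 → Jan 28, 1844: 31 days (December has 31).
Jan 28, 1844 → Feb 28, 1844: 31 days (January has 31).
Feb 28, 1844 → Mar 28, 1844: 29 days (February has 29).
Mar 28, 1844 → Apr 28, 1844: 31 days (March has 31).
Apr 28, 1844 → May 28, 1844: 30 days (April has 30).
May 28, 1844 → Jun 28, 1844: 31 days (May has 31).
Jun 28, 1844 → Jul 28, 1844: 30 days (June has 30).
Jul 28, 1844 → Aug 28, 1844: 31 days (July has 31).
Aug 28, 1844 → Sep 28, 1844: 31 days (August has 31).
Sep 28, 1844 → Oct 28, 1844: 30 days (September has 30).
Oct 28, 1844 → Nov 19, 1844: 22 days.
Total: 5440 days.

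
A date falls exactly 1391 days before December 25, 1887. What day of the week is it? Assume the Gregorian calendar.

Tuesday

First find the weekday of Dec 25, 1887. Doomsday rule: the anchor day for the 1800s is Friday. For year 87: 87÷12 = 7 r 3, and 3÷4 = 0, so 7+3+0 = 10.
Friday + 10 ≡ Monday — that's 1887's doomsday.
In December the doomsday date is Dec 12.
Dec 25 is 13 days after Dec 12; 13 mod 7 = 6, so Monday + 6 = Sunday.
1391 mod 7 = 5, so 1391 days before a Sunday is Sunday − 5 = Tuesday.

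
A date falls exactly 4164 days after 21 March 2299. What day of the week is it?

Monday

First find the weekday of Mar 21, 2299. Doomsday rule: the anchor day for the 2200s is Friday. For year 99: 99÷12 = 8 r 3, and 3÷4 = 0, so 8+3+0 = 11.
Friday + 11 ≡ Tuesday — that's 2299's doomsday.
In March the doomsday date is Mar 14.
Mar 21 is 7 days after Mar 14; 7 mod 7 = 0, so Tuesday + 0 = Tuesday.
4164 mod 7 = 6, so 4164 days after a Tuesday is Tuesday + 6 = Monday.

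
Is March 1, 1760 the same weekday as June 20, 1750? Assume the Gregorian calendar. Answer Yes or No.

From Jun 20, 1750 to Mar 1, 1760 is 3542 days.
3542 mod 7 = 0, so they are the same weekday.
(Jun 20, 1750 is a Saturday; Mar 1, 1760 is a Saturday.)

Yes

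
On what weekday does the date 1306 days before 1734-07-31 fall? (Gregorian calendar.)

Tuesday

Jul 31, 1734 is a Saturday.
1306 mod 7 = 4, so 1306 days before a Saturday is Saturday − 4 = Tuesday.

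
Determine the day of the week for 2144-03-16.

Doomsday rule: the anchor day for the 2100s is Sunday. For year 44: 44÷12 = 3 r 8, and 8÷4 = 2, so 3+8+2 = 13.
Sunday + 13 ≡ Saturday — that's 2144's doomsday.
In March the doomsday date is Mar 14.
Mar 16 is 2 days after Mar 14; 2 mod 7 = 2, so Saturday + 2 = Monday.

Monday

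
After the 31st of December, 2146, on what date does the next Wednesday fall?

Dec 31, 2146 is a Saturday.
From Saturday to the next Wednesday is 4 days.
Dec 31, 2146 + 4 = Jan 4, 2147.

January 4, 2147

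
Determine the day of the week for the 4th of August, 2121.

Monday

January 1, 2121 is a Wednesday.
Jan 1, 2121 → Feb 1, 2121: 31 days (January has 31).
Feb 1, 2121 → Mar 1, 2121: 28 days (February has 28).
Mar 1, 2121 → Apr 1, 2121: 31 days (March has 31).
Apr 1, 2121 → May 1, 2121: 30 days (April has 30).
May 1, 2121 → Jun 1, 2121: 31 days (May has 31).
Jun 1, 2121 → Jul 1, 2121: 30 days (June has 30).
Jul 1, 2121 → Aug 1, 2121: 31 days (July has 31).
Aug 1, 2121 → Aug 4, 2121: 3 days.
Total: 215 days.
215 mod 7 = 5, so Wednesday + 5 = Monday.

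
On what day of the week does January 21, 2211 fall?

Doomsday rule: the anchor day for the 2200s is Friday. For year 11: 11÷12 = 0 r 11, and 11÷4 = 2, so 0+11+2 = 13.
Friday + 13 ≡ Thursday — that's 2211's doomsday.
In January the doomsday date is Jan 3 (2211 is not a leap year).
Jan 21 is 18 days after Jan 3; 18 mod 7 = 4, so Thursday + 4 = Monday.

Monday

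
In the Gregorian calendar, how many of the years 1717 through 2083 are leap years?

89

Multiples of 4 in [1717,2083]: 91.
Of those, multiples of 100: 3 (not leap unless ÷400).
Multiples of 400: 1.
Leap years = 91 − 3 + 1 = 89.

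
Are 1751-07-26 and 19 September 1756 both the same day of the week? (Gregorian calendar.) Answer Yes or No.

No

From Jul 26, 1751 to Sep 19, 1756 is 1882 days.
1882 mod 7 = 6, so they are different weekdays.
(Jul 26, 1751 is a Monday; Sep 19, 1756 is a Sunday.)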